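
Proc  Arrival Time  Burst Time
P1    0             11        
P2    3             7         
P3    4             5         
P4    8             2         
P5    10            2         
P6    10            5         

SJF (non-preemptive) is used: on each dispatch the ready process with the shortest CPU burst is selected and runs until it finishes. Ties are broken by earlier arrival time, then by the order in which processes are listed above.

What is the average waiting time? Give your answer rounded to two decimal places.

8.17

Schedule: | P1 0-11 | P4 11-13 | P5 13-15 | P3 15-20 | P6 20-25 | P2 25-32 |
Completion: P1=11  P2=32  P3=20  P4=13  P5=15  P6=25
Waiting times: P1=0, P2=22, P3=11, P4=3, P5=3, P6=10
Average waiting = (0+22+11+3+3+10) / 6 = 49/6 = 8.17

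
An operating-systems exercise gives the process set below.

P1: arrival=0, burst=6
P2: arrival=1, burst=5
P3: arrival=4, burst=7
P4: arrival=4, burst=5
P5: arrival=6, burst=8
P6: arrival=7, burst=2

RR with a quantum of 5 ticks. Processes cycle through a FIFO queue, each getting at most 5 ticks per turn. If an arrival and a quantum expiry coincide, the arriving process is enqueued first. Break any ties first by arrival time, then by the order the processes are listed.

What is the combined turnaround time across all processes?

Gantt: | P1 0-5 | P2 5-10 | P3 10-15 | P4 15-20 | P1 20-21 | P5 21-26 | P6 26-28 | P3 28-30 | P5 30-33 |
Completion: P1=21  P2=10  P3=30  P4=20  P5=33  P6=28
Turnaround (C−A): P1=21  P2=9  P3=26  P4=16  P5=27  P6=21
Turnaround = completion − arrival: P1=21, P2=9, P3=26, P4=16, P5=27, P6=21
Total turnaround = 21 + 9 + 26 + 16 + 27 + 21 = 120

120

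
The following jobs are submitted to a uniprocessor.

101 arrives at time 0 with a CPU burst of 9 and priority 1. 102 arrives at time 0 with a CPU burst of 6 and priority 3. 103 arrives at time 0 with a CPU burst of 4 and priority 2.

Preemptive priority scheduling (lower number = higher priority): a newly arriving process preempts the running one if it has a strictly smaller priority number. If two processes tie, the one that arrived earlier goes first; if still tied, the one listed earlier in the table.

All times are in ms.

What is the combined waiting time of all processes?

22

Timeline: | 101 0-9 | 103 9-13 | 102 13-19 |
Completion: 101=9  102=19  103=13
Turnaround (C−A): 101=9  102=19  103=13
Waiting = turnaround − burst: 101=0, 102=13, 103=9
Total waiting = 0 + 13 + 9 = 22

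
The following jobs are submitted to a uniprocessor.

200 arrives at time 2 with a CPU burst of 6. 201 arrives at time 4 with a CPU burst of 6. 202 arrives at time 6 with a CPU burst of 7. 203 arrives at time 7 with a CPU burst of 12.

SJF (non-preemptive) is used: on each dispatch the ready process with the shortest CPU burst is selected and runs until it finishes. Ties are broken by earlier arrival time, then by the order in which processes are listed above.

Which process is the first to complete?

Gantt: | idle 0-2 | 200 2-8 | 201 8-14 | 202 14-21 | 203 21-33 |
Completion: 200=8  201=14  202=21  203=33
Turnaround (C−A): 200=6  201=10  202=15  203=26
Finish order: 200 → 201 → 202 → 203

200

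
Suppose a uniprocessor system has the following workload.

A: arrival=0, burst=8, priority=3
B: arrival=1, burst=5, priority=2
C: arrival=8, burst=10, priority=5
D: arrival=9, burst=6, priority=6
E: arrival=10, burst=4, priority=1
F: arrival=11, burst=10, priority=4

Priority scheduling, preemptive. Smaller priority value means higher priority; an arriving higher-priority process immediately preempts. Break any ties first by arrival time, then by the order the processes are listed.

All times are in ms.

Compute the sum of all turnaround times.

105

Timeline: | A 0-1 | B 1-6 | A 6-10 | E 10-14 | A 14-17 | F 17-27 | C 27-37 | D 37-43 |
Completion: A=17  B=6  C=37  D=43  E=14  F=27
Turnaround = completion − arrival: A=17, B=5, C=29, D=34, E=4, F=16
Total turnaround = 17 + 5 + 29 + 34 + 4 + 16 = 105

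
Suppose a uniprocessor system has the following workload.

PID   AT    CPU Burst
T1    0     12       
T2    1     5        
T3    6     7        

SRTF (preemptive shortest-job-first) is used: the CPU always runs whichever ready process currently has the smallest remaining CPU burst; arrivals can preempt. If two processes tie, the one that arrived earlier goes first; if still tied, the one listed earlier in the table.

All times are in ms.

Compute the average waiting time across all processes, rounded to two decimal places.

4.00

Gantt: | T1 0-1 | T2 1-6 | T3 6-13 | T1 13-24 |
Completion: T1=24  T2=6  T3=13
Waiting times: T1=12, T2=0, T3=0
Average waiting = (12+0+0) / 3 = 12/3 = 4.00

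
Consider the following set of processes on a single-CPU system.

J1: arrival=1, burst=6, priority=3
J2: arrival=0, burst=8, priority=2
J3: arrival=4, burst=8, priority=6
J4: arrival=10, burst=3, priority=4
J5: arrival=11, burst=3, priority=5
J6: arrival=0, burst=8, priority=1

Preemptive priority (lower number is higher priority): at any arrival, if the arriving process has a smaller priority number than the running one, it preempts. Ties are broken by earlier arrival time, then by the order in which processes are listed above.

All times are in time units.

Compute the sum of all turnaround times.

109

Gantt: | J6 0-8 | J2 8-16 | J1 16-22 | J4 22-25 | J5 25-28 | J3 28-36 |
Completion: J1=22  J2=16  J3=36  J4=25  J5=28  J6=8
Turnaround (C−A): J1=21  J2=16  J3=32  J4=15  J5=17  J6=8
Turnaround = completion − arrival: J1=21, J2=16, J3=32, J4=15, J5=17, J6=8
Total turnaround = 21 + 16 + 32 + 15 + 17 + 8 = 109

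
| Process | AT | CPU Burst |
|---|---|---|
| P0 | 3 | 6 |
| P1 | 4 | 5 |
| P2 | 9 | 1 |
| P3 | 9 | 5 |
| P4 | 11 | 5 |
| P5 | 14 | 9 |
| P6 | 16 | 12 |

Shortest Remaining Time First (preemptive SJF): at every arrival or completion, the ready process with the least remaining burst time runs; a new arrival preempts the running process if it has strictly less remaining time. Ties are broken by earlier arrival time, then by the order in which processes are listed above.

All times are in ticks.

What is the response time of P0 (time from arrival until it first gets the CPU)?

Gantt: | idle 0-3 | P0 3-9 | P2 9-10 | P1 10-15 | P3 15-20 | P4 20-25 | P5 25-34 | P6 34-46 |
Completion: P0=9  P1=15  P2=10  P3=20  P4=25  P5=34  P6=46
Turnaround (C−A): P0=6  P1=11  P2=1  P3=11  P4=14  P5=20  P6=30
Response(P0) = first start − arrival = 3 − 3 = 0

0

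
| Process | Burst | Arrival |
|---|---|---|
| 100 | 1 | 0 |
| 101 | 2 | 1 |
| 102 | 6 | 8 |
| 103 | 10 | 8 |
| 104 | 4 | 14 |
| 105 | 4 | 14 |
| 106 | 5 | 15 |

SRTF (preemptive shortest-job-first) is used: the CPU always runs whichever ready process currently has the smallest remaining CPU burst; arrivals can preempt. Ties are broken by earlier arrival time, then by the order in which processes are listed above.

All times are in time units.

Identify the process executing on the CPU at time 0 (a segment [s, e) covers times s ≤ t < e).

Gantt: | 100 0-1 | 101 1-3 | idle 3-8 | 102 8-14 | 104 14-18 | 105 18-22 | 106 22-27 | 103 27-37 |
Completion: 100=1  101=3  102=14  103=37  104=18  105=22  106=27

100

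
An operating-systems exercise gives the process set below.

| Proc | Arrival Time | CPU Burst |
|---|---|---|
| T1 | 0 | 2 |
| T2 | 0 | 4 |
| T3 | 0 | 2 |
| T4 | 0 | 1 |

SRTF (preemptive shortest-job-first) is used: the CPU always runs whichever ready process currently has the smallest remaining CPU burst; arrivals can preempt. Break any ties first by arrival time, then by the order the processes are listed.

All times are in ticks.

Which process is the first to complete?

Timeline: | T4 0-1 | T1 1-3 | T3 3-5 | T2 5-9 |
Completion: T1=3  T2=9  T3=5  T4=1
Finish order: T4 → T1 → T3 → T2

T4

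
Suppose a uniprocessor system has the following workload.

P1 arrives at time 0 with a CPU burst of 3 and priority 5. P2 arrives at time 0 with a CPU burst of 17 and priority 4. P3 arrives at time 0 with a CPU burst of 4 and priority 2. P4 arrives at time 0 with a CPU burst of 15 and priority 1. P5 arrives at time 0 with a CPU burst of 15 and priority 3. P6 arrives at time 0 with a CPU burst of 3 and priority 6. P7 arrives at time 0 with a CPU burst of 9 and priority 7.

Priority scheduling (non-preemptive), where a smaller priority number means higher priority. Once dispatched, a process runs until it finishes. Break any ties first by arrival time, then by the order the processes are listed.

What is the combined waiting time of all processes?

Schedule: | P4 0-15 | P3 15-19 | P5 19-34 | P2 34-51 | P1 51-54 | P6 54-57 | P7 57-66 |
Completion: P1=54  P2=51  P3=19  P4=15  P5=34  P6=57  P7=66
Turnaround (C−A): P1=54  P2=51  P3=19  P4=15  P5=34  P6=57  P7=66
Waiting = turnaround − burst: P1=51, P2=34, P3=15, P4=0, P5=19, P6=54, P7=57
Total waiting = 51 + 34 + 15 + 0 + 19 + 54 + 57 = 230

230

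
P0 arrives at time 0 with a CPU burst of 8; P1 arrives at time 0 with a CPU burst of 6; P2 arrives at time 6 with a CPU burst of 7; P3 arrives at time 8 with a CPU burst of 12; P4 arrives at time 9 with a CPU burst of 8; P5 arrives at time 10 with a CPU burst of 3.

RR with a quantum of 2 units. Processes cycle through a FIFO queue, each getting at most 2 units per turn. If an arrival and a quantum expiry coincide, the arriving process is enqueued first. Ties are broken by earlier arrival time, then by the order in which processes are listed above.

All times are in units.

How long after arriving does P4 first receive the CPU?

Gantt: | P0 0-2 | P1 2-4 | P0 4-6 | P1 6-8 | P2 8-10 | P0 10-12 | P3 12-14 | P1 14-16 | P4 16-18 | P5 18-20 | P2 20-22 | P0 22-24 | P3 24-26 | P4 26-28 | P5 28-29 | P2 29-31 | P3 31-33 | P4 33-35 | P2 35-36 | P3 36-38 | P4 38-40 | P3 40-44 |
Completion: P0=24  P1=16  P2=36  P3=44  P4=40  P5=29
Turnaround (C−A): P0=24  P1=16  P2=30  P3=36  P4=31  P5=19
Response(P4) = first start − arrival = 16 − 9 = 7

7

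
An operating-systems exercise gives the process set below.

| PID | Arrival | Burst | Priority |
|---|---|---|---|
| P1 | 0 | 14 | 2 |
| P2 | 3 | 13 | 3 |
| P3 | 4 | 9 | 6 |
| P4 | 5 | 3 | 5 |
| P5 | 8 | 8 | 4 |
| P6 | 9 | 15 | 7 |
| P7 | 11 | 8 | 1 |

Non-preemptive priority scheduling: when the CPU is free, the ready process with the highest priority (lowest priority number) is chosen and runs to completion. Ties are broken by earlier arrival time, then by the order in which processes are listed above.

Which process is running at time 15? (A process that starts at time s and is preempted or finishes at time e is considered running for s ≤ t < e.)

Timeline: | P1 0-14 | P7 14-22 | P2 22-35 | P5 35-43 | P4 43-46 | P3 46-55 | P6 55-70 |
Completion: P1=14  P2=35  P3=55  P4=46  P5=43  P6=70  P7=22
Turnaround (C−A): P1=14  P2=32  P3=51  P4=41  P5=35  P6=61  P7=11

P7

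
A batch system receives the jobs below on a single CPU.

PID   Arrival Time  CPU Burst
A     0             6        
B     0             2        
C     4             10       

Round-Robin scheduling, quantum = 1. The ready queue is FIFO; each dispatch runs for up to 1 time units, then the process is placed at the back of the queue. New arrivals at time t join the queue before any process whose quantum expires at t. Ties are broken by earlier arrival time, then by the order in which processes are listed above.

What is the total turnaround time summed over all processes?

Gantt: | A 0-1 | B 1-2 | A 2-3 | B 3-4 | A 4-5 | C 5-6 | A 6-7 | C 7-8 | A 8-9 | C 9-10 | A 10-11 | C 11-18 |
Completion: A=11  B=4  C=18
Turnaround = completion − arrival: A=11, B=4, C=14
Total turnaround = 11 + 4 + 14 = 29

29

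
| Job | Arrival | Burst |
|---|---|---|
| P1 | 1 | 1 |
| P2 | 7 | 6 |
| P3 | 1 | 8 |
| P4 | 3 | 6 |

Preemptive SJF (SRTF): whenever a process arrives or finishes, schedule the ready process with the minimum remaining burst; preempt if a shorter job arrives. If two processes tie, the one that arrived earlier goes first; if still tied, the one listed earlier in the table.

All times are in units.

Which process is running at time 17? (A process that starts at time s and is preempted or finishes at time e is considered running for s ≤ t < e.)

P3

Schedule: | idle 0-1 | P1 1-2 | P3 2-3 | P4 3-9 | P2 9-15 | P3 15-22 |
Completion: P1=2  P2=15  P3=22  P4=9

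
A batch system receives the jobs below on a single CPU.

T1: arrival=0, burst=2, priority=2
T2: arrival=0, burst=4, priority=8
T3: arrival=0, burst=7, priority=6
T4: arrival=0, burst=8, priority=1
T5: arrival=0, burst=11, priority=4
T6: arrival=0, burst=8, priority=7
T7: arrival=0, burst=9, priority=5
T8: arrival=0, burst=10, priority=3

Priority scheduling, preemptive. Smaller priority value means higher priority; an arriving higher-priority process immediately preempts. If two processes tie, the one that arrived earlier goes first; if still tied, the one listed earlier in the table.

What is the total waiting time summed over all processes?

211

Gantt: | T4 0-8 | T1 8-10 | T8 10-20 | T5 20-31 | T7 31-40 | T3 40-47 | T6 47-55 | T2 55-59 |
Completion: T1=10  T2=59  T3=47  T4=8  T5=31  T6=55  T7=40  T8=20
Waiting = turnaround − burst: T1=8, T2=55, T3=40, T4=0, T5=20, T6=47, T7=31, T8=10
Total waiting = 8 + 55 + 40 + 0 + 20 + 47 + 31 + 10 = 211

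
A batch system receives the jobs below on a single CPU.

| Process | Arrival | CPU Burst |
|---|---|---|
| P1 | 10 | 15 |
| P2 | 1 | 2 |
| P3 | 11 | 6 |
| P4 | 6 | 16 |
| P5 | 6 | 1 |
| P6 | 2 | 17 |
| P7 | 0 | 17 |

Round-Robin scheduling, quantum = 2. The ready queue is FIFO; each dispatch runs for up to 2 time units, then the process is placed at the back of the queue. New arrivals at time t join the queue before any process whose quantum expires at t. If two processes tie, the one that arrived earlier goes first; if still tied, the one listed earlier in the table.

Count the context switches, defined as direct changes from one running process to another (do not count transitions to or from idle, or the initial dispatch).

38

Timeline: | P7 0-2 | P2 2-4 | P6 4-6 | P7 6-8 | P4 8-10 | P5 10-11 | P6 11-13 | P7 13-15 | P1 15-17 | P4 17-19 | P3 19-21 | P6 21-23 | P7 23-25 | P1 25-27 | P4 27-29 | P3 29-31 | P6 31-33 | P7 33-35 | P1 35-37 | P4 37-39 | P3 39-41 | P6 41-43 | P7 43-45 | P1 45-47 | P4 47-49 | P6 49-51 | P7 51-53 | P1 53-55 | P4 55-57 | P6 57-59 | P7 59-61 | P1 61-63 | P4 63-65 | P6 65-67 | P7 67-68 | P1 68-70 | P4 70-72 | P6 72-73 | P1 73-74 |
Completion: P1=74  P2=4  P3=41  P4=72  P5=11  P6=73  P7=68
Turnaround (C−A): P1=64  P2=3  P3=30  P4=66  P5=5  P6=71  P7=68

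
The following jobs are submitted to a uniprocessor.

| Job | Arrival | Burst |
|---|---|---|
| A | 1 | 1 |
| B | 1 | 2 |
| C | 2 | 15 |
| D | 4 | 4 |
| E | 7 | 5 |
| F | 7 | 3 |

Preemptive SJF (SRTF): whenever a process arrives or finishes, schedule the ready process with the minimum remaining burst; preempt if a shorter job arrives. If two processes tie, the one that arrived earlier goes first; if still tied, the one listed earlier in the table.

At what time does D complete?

8

Timeline: | idle 0-1 | A 1-2 | B 2-4 | D 4-8 | F 8-11 | E 11-16 | C 16-31 |
Completion: A=2  B=4  C=31  D=8  E=16  F=11
Turnaround (C−A): A=1  B=3  C=29  D=4  E=9  F=4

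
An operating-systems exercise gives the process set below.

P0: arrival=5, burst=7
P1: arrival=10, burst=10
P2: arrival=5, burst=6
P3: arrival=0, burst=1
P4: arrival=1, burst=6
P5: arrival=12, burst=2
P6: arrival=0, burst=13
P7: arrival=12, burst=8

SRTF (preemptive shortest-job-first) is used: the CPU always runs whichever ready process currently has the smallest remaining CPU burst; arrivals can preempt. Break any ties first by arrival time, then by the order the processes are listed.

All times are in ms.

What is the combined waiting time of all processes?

Timeline: | P3 0-1 | P4 1-7 | P2 7-13 | P5 13-15 | P0 15-22 | P7 22-30 | P1 30-40 | P6 40-53 |
Completion: P0=22  P1=40  P2=13  P3=1  P4=7  P5=15  P6=53  P7=30
Turnaround (C−A): P0=17  P1=30  P2=8  P3=1  P4=6  P5=3  P6=53  P7=18
Waiting = turnaround − burst: P0=10, P1=20, P2=2, P3=0, P4=0, P5=1, P6=40, P7=10
Total waiting = 10 + 20 + 2 + 0 + 0 + 1 + 40 + 10 = 83

83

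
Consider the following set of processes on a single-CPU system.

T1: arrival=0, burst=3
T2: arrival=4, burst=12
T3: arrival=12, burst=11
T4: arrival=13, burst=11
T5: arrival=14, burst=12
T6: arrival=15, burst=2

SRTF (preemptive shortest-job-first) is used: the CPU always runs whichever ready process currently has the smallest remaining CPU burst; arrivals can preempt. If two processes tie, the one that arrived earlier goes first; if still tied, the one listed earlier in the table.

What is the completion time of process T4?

40

Timeline: | T1 0-3 | idle 3-4 | T2 4-16 | T6 16-18 | T3 18-29 | T4 29-40 | T5 40-52 |
Completion: T1=3  T2=16  T3=29  T4=40  T5=52  T6=18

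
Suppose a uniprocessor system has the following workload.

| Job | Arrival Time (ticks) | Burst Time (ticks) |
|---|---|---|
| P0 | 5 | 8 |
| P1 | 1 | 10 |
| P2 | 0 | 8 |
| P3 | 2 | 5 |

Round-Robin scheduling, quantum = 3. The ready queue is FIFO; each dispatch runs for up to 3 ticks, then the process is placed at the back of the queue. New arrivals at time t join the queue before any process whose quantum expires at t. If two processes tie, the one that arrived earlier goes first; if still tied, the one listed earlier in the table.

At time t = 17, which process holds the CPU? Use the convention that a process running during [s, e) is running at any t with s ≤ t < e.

P1

Timeline: | P2 0-3 | P1 3-6 | P3 6-9 | P2 9-12 | P0 12-15 | P1 15-18 | P3 18-20 | P2 20-22 | P0 22-25 | P1 25-28 | P0 28-30 | P1 30-31 |
Completion: P0=30  P1=31  P2=22  P3=20
Turnaround (C−A): P0=25  P1=30  P2=22  P3=18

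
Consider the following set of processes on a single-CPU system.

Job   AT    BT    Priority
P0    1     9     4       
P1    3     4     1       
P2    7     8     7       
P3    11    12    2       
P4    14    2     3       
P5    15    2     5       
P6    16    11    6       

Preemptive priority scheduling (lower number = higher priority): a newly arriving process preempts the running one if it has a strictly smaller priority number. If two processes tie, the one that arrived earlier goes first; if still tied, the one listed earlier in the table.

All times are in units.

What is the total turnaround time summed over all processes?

Timeline: | idle 0-1 | P0 1-3 | P1 3-7 | P0 7-11 | P3 11-23 | P4 23-25 | P0 25-28 | P5 28-30 | P6 30-41 | P2 41-49 |
Completion: P0=28  P1=7  P2=49  P3=23  P4=25  P5=30  P6=41
Turnaround (C−A): P0=27  P1=4  P2=42  P3=12  P4=11  P5=15  P6=25
Turnaround = completion − arrival: P0=27, P1=4, P2=42, P3=12, P4=11, P5=15, P6=25
Total turnaround = 27 + 4 + 42 + 12 + 11 + 15 + 25 = 136

136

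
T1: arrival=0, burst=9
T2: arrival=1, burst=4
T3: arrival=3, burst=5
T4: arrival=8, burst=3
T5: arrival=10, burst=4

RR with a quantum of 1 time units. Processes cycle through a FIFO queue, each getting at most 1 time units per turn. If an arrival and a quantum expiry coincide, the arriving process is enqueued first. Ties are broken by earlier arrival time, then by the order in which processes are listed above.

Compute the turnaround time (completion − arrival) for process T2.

9

Gantt: | T1 0-1 | T2 1-2 | T1 2-3 | T2 3-4 | T3 4-5 | T1 5-6 | T2 6-7 | T3 7-8 | T1 8-9 | T2 9-10 | T4 10-11 | T3 11-12 | T1 12-13 | T5 13-14 | T4 14-15 | T3 15-16 | T1 16-17 | T5 17-18 | T4 18-19 | T3 19-20 | T1 20-21 | T5 21-22 | T1 22-23 | T5 23-24 | T1 24-25 |
Completion: T1=25  T2=10  T3=20  T4=19  T5=24
Turnaround (C−A): T1=25  T2=9  T3=17  T4=11  T5=14
Turnaround(T2) = completion − arrival = 10 − 1 = 9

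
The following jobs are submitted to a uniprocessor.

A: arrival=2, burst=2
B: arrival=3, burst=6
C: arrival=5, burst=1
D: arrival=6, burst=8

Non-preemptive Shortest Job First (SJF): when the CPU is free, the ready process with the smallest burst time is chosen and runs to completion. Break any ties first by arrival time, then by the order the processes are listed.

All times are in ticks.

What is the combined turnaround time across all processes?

28

Timeline: | idle 0-2 | A 2-4 | B 4-10 | C 10-11 | D 11-19 |
Completion: A=4  B=10  C=11  D=19
Turnaround (C−A): A=2  B=7  C=6  D=13
Turnaround = completion − arrival: A=2, B=7, C=6, D=13
Total turnaround = 2 + 7 + 6 + 13 = 28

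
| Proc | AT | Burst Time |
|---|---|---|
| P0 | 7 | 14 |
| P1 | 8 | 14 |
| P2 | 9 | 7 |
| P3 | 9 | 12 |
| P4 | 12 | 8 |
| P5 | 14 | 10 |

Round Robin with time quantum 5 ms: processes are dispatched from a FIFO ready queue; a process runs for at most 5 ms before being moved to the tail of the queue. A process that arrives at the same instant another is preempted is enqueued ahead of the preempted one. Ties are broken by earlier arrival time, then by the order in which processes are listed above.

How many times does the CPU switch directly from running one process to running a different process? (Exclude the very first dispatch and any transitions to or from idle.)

Gantt: | idle 0-7 | P0 7-12 | P1 12-17 | P2 17-22 | P3 22-27 | P4 27-32 | P0 32-37 | P5 37-42 | P1 42-47 | P2 47-49 | P3 49-54 | P4 54-57 | P0 57-61 | P5 61-66 | P1 66-70 | P3 70-72 |
Completion: P0=61  P1=70  P2=49  P3=72  P4=57  P5=66
Turnaround (C−A): P0=54  P1=62  P2=40  P3=63  P4=45  P5=52

14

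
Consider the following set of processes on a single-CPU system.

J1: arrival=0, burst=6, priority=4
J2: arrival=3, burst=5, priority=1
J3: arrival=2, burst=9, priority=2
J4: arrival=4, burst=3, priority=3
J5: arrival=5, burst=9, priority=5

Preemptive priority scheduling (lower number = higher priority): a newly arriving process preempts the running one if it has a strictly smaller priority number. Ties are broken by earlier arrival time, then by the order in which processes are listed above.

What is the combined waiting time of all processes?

52

Gantt: | J1 0-2 | J3 2-3 | J2 3-8 | J3 8-16 | J4 16-19 | J1 19-23 | J5 23-32 |
Completion: J1=23  J2=8  J3=16  J4=19  J5=32
Waiting = turnaround − burst: J1=17, J2=0, J3=5, J4=12, J5=18
Total waiting = 17 + 0 + 5 + 12 + 18 = 52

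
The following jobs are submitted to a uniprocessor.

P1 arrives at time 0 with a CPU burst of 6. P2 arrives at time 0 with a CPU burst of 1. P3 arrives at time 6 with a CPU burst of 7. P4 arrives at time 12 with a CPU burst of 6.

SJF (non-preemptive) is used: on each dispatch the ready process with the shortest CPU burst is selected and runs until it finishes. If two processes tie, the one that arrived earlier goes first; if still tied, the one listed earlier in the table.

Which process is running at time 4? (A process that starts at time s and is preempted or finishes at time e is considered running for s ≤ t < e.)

Gantt: | P2 0-1 | P1 1-7 | P3 7-14 | P4 14-20 |
Completion: P1=7  P2=1  P3=14  P4=20

P1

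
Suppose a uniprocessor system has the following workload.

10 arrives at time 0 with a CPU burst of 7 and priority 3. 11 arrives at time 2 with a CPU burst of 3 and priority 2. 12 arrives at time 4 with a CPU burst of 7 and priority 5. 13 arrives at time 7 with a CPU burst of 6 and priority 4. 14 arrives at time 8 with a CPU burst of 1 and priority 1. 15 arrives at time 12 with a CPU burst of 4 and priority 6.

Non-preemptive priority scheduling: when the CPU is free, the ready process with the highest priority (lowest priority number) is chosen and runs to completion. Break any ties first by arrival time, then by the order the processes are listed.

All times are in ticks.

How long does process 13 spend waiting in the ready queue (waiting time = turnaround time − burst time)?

Timeline: | 10 0-7 | 11 7-10 | 14 10-11 | 13 11-17 | 12 17-24 | 15 24-28 |
Completion: 10=7  11=10  12=24  13=17  14=11  15=28
Waiting(13) = turnaround − burst = 10 − 6 = 4

4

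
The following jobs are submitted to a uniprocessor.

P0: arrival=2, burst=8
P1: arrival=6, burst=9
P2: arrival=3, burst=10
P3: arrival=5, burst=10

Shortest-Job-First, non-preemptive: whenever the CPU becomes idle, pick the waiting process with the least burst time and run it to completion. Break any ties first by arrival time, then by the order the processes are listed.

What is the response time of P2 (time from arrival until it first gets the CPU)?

Gantt: | idle 0-2 | P0 2-10 | P1 10-19 | P2 19-29 | P3 29-39 |
Completion: P0=10  P1=19  P2=29  P3=39
Response(P2) = first start − arrival = 19 − 3 = 16

16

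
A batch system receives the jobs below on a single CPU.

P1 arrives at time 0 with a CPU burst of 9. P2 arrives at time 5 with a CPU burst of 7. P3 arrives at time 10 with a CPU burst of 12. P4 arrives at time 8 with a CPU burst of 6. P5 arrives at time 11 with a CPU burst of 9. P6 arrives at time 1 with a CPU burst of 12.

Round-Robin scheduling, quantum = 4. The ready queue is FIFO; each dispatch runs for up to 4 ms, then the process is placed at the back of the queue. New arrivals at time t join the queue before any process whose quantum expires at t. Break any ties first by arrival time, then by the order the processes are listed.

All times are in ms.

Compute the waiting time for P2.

24

Schedule: | P1 0-4 | P6 4-8 | P1 8-12 | P2 12-16 | P4 16-20 | P6 20-24 | P3 24-28 | P5 28-32 | P1 32-33 | P2 33-36 | P4 36-38 | P6 38-42 | P3 42-46 | P5 46-50 | P3 50-54 | P5 54-55 |
Completion: P1=33  P2=36  P3=54  P4=38  P5=55  P6=42
Turnaround (C−A): P1=33  P2=31  P3=44  P4=30  P5=44  P6=41
Waiting(P2) = turnaround − burst = 31 − 7 = 24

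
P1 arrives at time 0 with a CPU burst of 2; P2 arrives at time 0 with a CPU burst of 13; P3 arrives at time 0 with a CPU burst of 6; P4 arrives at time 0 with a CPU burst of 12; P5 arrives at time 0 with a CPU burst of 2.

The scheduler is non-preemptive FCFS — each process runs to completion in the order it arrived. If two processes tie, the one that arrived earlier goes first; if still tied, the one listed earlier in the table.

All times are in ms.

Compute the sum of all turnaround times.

Schedule: | P1 0-2 | P2 2-15 | P3 15-21 | P4 21-33 | P5 33-35 |
Completion: P1=2  P2=15  P3=21  P4=33  P5=35
Turnaround = completion − arrival: P1=2, P2=15, P3=21, P4=33, P5=35
Total turnaround = 2 + 15 + 21 + 33 + 35 = 106

106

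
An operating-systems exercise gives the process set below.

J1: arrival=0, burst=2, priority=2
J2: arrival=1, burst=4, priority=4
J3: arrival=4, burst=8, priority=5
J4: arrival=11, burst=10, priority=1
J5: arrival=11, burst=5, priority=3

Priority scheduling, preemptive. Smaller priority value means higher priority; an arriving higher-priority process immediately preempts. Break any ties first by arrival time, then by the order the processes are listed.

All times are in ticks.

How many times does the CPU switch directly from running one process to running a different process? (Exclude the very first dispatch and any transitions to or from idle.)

5

Gantt: | J1 0-2 | J2 2-6 | J3 6-11 | J4 11-21 | J5 21-26 | J3 26-29 |
Completion: J1=2  J2=6  J3=29  J4=21  J5=26
Turnaround (C−A): J1=2  J2=5  J3=25  J4=10  J5=15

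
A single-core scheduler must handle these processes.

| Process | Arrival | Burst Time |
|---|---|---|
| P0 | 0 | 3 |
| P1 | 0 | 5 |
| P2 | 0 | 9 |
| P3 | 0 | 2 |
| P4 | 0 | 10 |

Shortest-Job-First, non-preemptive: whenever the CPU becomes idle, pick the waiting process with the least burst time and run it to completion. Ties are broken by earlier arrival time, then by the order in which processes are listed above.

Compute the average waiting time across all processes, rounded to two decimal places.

7.20

Timeline: | P3 0-2 | P0 2-5 | P1 5-10 | P2 10-19 | P4 19-29 |
Completion: P0=5  P1=10  P2=19  P3=2  P4=29
Turnaround (C−A): P0=5  P1=10  P2=19  P3=2  P4=29
Waiting times: P0=2, P1=5, P2=10, P3=0, P4=19
Average waiting = (2+5+10+0+19) / 5 = 36/5 = 7.20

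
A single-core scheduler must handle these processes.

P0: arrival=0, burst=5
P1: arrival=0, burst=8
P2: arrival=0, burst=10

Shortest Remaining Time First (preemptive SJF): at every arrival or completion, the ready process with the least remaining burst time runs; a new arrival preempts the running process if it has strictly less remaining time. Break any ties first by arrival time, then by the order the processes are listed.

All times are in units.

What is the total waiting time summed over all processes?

Timeline: | P0 0-5 | P1 5-13 | P2 13-23 |
Completion: P0=5  P1=13  P2=23
Waiting = turnaround − burst: P0=0, P1=5, P2=13
Total waiting = 0 + 5 + 13 = 18

18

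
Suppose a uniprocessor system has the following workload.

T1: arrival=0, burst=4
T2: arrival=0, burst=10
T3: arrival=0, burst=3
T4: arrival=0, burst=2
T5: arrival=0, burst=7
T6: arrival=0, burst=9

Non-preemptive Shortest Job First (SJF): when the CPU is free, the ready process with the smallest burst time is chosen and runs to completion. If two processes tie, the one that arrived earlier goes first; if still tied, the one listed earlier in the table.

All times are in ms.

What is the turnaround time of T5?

16

Gantt: | T4 0-2 | T3 2-5 | T1 5-9 | T5 9-16 | T6 16-25 | T2 25-35 |
Completion: T1=9  T2=35  T3=5  T4=2  T5=16  T6=25
Turnaround (C−A): T1=9  T2=35  T3=5  T4=2  T5=16  T6=25
Turnaround(T5) = completion − arrival = 16 − 0 = 16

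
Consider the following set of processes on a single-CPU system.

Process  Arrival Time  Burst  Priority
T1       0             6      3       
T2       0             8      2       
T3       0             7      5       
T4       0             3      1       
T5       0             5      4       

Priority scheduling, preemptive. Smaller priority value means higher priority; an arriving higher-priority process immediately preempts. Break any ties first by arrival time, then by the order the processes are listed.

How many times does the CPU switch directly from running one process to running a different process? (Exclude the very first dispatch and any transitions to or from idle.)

Schedule: | T4 0-3 | T2 3-11 | T1 11-17 | T5 17-22 | T3 22-29 |
Completion: T1=17  T2=11  T3=29  T4=3  T5=22
Turnaround (C−A): T1=17  T2=11  T3=29  T4=3  T5=22

4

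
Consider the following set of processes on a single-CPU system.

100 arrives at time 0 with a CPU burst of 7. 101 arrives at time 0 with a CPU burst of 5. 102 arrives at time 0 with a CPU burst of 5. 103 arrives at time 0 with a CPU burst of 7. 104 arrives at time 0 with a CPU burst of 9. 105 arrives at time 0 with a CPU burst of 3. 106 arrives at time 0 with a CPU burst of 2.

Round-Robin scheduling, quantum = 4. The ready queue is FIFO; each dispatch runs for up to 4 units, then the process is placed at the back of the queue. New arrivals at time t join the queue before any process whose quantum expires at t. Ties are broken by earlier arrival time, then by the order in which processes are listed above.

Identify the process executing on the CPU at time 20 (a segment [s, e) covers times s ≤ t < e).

Schedule: | 100 0-4 | 101 4-8 | 102 8-12 | 103 12-16 | 104 16-20 | 105 20-23 | 106 23-25 | 100 25-28 | 101 28-29 | 102 29-30 | 103 30-33 | 104 33-38 |
Completion: 100=28  101=29  102=30  103=33  104=38  105=23  106=25
Turnaround (C−A): 100=28  101=29  102=30  103=33  104=38  105=23  106=25

105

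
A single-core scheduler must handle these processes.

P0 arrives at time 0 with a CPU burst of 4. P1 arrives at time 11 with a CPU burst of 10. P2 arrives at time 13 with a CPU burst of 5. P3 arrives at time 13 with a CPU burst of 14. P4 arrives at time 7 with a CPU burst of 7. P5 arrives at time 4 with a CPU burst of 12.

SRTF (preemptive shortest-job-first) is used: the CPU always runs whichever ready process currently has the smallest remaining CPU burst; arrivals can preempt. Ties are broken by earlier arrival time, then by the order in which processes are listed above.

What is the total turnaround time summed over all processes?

Schedule: | P0 0-4 | P5 4-7 | P4 7-14 | P2 14-19 | P5 19-28 | P1 28-38 | P3 38-52 |
Completion: P0=4  P1=38  P2=19  P3=52  P4=14  P5=28
Turnaround (C−A): P0=4  P1=27  P2=6  P3=39  P4=7  P5=24
Turnaround = completion − arrival: P0=4, P1=27, P2=6, P3=39, P4=7, P5=24
Total turnaround = 4 + 27 + 6 + 39 + 7 + 24 = 107

107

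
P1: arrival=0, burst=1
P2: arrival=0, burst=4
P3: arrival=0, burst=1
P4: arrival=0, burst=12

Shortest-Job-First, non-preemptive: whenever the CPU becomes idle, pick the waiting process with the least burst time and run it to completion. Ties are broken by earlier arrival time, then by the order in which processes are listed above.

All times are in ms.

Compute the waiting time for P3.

1

Gantt: | P1 0-1 | P3 1-2 | P2 2-6 | P4 6-18 |
Completion: P1=1  P2=6  P3=2  P4=18
Turnaround (C−A): P1=1  P2=6  P3=2  P4=18
Waiting(P3) = turnaround − burst = 2 − 1 = 1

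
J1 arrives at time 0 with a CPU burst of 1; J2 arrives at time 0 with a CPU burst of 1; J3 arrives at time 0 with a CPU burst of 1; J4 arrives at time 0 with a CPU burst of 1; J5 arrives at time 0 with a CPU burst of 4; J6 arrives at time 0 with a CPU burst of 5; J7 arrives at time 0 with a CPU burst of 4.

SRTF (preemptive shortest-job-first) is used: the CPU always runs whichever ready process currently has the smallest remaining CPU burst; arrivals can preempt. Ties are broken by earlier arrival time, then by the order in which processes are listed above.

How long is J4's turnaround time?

Schedule: | J1 0-1 | J2 1-2 | J3 2-3 | J4 3-4 | J5 4-8 | J7 8-12 | J6 12-17 |
Completion: J1=1  J2=2  J3=3  J4=4  J5=8  J6=17  J7=12
Turnaround (C−A): J1=1  J2=2  J3=3  J4=4  J5=8  J6=17  J7=12
Turnaround(J4) = completion − arrival = 4 − 0 = 4

4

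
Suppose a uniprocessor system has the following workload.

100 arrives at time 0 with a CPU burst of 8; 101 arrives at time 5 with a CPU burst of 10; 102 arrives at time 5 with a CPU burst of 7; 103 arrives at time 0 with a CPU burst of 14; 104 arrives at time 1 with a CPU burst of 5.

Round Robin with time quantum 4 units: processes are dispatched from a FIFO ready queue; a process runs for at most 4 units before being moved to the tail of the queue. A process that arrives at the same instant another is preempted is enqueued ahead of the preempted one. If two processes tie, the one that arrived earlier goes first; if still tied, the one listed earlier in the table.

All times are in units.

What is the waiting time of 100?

Timeline: | 100 0-4 | 103 4-8 | 104 8-12 | 100 12-16 | 101 16-20 | 102 20-24 | 103 24-28 | 104 28-29 | 101 29-33 | 102 33-36 | 103 36-40 | 101 40-42 | 103 42-44 |
Completion: 100=16  101=42  102=36  103=44  104=29
Waiting(100) = turnaround − burst = 16 − 8 = 8

8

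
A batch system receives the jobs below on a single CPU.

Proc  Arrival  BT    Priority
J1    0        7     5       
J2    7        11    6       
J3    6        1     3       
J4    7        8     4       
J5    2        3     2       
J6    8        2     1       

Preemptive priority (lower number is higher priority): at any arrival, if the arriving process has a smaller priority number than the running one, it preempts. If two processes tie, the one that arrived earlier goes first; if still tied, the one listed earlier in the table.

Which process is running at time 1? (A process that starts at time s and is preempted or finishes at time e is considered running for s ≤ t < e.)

J1

Gantt: | J1 0-2 | J5 2-5 | J1 5-6 | J3 6-7 | J4 7-8 | J6 8-10 | J4 10-17 | J1 17-21 | J2 21-32 |
Completion: J1=21  J2=32  J3=7  J4=17  J5=5  J6=10
Turnaround (C−A): J1=21  J2=25  J3=1  J4=10  J5=3  J6=2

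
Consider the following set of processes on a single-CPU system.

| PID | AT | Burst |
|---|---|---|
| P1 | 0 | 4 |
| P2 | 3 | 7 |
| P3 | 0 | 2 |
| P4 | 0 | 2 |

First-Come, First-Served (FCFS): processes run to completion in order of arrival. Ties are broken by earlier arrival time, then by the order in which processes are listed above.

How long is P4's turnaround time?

8

Gantt: | P1 0-4 | P3 4-6 | P4 6-8 | P2 8-15 |
Completion: P1=4  P2=15  P3=6  P4=8
Turnaround (C−A): P1=4  P2=12  P3=6  P4=8
Turnaround(P4) = completion − arrival = 8 − 0 = 8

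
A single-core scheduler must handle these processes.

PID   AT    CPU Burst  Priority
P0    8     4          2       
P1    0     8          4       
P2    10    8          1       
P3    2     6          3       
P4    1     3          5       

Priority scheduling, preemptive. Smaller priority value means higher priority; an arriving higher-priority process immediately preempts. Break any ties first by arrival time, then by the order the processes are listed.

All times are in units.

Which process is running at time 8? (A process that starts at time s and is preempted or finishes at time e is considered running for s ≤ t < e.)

P0

Gantt: | P1 0-2 | P3 2-8 | P0 8-10 | P2 10-18 | P0 18-20 | P1 20-26 | P4 26-29 |
Completion: P0=20  P1=26  P2=18  P3=8  P4=29
Turnaround (C−A): P0=12  P1=26  P2=8  P3=6  P4=28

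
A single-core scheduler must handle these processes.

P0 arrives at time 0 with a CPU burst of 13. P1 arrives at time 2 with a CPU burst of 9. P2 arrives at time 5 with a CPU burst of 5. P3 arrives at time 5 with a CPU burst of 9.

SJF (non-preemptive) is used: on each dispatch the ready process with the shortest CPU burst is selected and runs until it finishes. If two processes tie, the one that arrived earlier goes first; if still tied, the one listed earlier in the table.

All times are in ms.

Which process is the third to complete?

Schedule: | P0 0-13 | P2 13-18 | P1 18-27 | P3 27-36 |
Completion: P0=13  P1=27  P2=18  P3=36
Finish order: P0 → P2 → P1 → P3

P1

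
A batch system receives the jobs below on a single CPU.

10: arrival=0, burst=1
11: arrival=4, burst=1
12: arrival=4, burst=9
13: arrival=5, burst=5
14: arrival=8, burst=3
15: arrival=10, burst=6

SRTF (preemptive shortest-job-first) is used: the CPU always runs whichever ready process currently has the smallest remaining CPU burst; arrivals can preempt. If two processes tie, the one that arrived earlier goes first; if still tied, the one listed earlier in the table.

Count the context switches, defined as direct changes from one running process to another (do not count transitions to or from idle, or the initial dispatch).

4

Timeline: | 10 0-1 | idle 1-4 | 11 4-5 | 13 5-10 | 14 10-13 | 15 13-19 | 12 19-28 |
Completion: 10=1  11=5  12=28  13=10  14=13  15=19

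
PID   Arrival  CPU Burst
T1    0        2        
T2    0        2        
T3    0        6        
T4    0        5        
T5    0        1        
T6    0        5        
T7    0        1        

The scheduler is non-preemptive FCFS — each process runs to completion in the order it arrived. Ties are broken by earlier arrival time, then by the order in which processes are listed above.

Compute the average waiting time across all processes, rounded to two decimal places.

Schedule: | T1 0-2 | T2 2-4 | T3 4-10 | T4 10-15 | T5 15-16 | T6 16-21 | T7 21-22 |
Completion: T1=2  T2=4  T3=10  T4=15  T5=16  T6=21  T7=22
Turnaround (C−A): T1=2  T2=4  T3=10  T4=15  T5=16  T6=21  T7=22
Waiting times: T1=0, T2=2, T3=4, T4=10, T5=15, T6=16, T7=21
Average waiting = (0+2+4+10+15+16+21) / 7 = 68/7 = 9.71

9.71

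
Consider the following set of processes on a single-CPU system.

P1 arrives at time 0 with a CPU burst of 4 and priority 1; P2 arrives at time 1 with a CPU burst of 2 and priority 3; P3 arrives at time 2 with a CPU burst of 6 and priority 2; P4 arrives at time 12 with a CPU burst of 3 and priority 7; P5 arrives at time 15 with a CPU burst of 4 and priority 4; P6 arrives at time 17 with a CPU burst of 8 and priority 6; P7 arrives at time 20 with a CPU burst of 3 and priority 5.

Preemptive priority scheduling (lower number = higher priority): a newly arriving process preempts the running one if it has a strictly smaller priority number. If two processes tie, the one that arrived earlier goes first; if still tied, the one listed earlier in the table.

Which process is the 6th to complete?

P7

Schedule: | P1 0-4 | P3 4-10 | P2 10-12 | P4 12-15 | P5 15-19 | P6 19-20 | P7 20-23 | P6 23-30 |
Completion: P1=4  P2=12  P3=10  P4=15  P5=19  P6=30  P7=23
Turnaround (C−A): P1=4  P2=11  P3=8  P4=3  P5=4  P6=13  P7=3
Finish order: P1 → P3 → P2 → P4 → P5 → P7 → P6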